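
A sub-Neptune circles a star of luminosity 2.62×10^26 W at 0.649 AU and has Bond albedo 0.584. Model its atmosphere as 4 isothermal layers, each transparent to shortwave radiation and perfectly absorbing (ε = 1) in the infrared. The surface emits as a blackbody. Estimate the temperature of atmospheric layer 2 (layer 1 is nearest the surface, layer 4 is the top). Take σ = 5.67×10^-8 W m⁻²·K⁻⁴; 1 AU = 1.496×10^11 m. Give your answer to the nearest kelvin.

332 kelvin

d = 0.649 × 1.496×10^11 m = 9.709×10^10 m.
Spreading L over a sphere of radius d: S = 2.62×10^26/(4π·9.71×10^10²) = 2212 W m⁻².
OLR = S(1−α)/4 = 230.0 W m⁻²; the top layer radiates at T_e = 252.4 K.
The net upward flux σT_e⁴ is constant between every pair of levels, so T_k⁴ = (N+1−k)T_e⁴.
With k = 2: T_2 = (4+1−2)^¼·252.4 K = 332.1 K.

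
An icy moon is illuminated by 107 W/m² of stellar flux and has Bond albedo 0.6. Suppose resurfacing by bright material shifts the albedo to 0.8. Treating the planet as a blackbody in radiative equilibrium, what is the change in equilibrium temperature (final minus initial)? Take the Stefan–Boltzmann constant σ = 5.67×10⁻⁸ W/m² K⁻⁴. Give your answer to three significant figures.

-18.6 K

With α = 0.6, T₁ = 117.2 K.
With α = 0.8, T₂ = 98.56 K.
ΔT = T₂ − T₁ = -18.65 K.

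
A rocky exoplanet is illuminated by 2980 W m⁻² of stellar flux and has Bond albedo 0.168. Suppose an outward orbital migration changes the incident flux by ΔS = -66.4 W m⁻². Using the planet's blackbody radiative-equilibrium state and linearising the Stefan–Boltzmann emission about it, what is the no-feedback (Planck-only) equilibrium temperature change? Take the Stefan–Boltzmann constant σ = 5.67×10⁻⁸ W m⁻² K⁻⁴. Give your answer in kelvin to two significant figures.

Unperturbed T_e = [2980·(1−0.168)/(4σ)]^¼ = 323.4 K.
ΔF = Δ[S(1−α)]/4 = (1−0.168)·-66.4/4 = -13.81 W m⁻².
Linearising σT⁴ gives d(σT⁴)/dT = 4σT_e³ = 7.668 W m⁻² per K.
Hence the no-feedback warming is ΔF/(4σT_e³) = -1.80 K.

-1.8 kelvin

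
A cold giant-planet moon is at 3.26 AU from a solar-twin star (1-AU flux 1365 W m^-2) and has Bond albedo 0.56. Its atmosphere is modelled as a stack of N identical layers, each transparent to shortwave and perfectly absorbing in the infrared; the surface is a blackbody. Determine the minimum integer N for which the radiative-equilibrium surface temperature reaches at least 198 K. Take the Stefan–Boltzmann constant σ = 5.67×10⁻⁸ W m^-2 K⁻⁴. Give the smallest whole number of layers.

6

Irradiance scales as 1/d², so S = 1365 W m^-2 × (1/3.26)² = 128.4 W m^-2.
The effective emission temperature is T_e = [S(1−α)/(4σ)]^¼ = 125.6 K.
Need (N+1)T_e⁴ ≥ T_s⁴, i.e. N+1 ≥ (198/125.6)⁴ = 6.168.
Rounding up, N = 6.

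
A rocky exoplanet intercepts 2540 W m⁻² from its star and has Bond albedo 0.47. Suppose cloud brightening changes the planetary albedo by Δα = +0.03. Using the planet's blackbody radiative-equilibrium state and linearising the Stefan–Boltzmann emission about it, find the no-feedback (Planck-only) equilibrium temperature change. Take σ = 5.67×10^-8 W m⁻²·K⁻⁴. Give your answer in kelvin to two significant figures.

-3.9 K

Reference equilibrium: T_e = [S(1−α)/(4σ)]^(1/4) = 277.6 K.
TOA radiative forcing: ΔF = −S·Δα/4 = −2540·(+0.03)/4 = -19.05 W m⁻².
The Planck feedback parameter is 4σT_e³ = 4.850 W m⁻²/K.
ΔT₀ = ΔF/λ_P = -19.05/4.850 = -3.93 K.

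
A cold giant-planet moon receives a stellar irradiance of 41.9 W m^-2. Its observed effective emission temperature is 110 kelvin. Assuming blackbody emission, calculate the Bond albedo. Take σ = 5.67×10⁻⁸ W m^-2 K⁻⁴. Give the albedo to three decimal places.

0.207

From σT⁴ = S(1−α)/4 we invert for α: 1−α = 4σT⁴/S.
σT⁴ = 8.301 W m^-2, so 4σT⁴ = 33.21 W m^-2.
1−α = 33.21/41.90 = 0.7925, so α = 0.2075.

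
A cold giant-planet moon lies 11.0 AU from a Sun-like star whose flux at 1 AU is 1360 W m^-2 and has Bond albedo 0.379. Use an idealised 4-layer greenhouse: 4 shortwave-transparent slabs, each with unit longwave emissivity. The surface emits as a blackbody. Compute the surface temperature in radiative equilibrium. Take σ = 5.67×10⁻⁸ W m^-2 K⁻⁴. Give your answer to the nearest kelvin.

111 kelvin

Irradiance scales as 1/d², so S = 1360 W m^-2 × (1/11.0)² = 11.24 W m^-2.
OLR = S(1−α)/4 = 1.745 W m^-2; the top layer radiates at T_e = 74.48 K.
Layer-by-layer balance gives σT_s⁴ = (N+1)σT_e⁴, so T_s = 5^¼·74.48 = 111.4 K.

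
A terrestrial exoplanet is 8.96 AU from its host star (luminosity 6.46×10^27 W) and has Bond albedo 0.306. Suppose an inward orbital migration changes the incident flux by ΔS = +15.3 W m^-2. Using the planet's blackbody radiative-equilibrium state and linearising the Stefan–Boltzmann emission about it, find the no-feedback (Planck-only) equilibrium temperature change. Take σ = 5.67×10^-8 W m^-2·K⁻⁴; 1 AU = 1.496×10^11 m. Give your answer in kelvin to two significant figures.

d = 8.96 × 1.496×10^11 m = 1.340×10^12 m.
S = L/(4πd²) = 286.1 W m^-2.
Unperturbed T_e = [286.1·(1−0.306)/(4σ)]^¼ = 172.0 K.
ΔF = Δ[S(1−α)]/4 = (1−0.306)·+15.3/4 = 2.655 W m^-2.
Planck response: λ_P = 4σT_e³ = 4·5.67×10⁻⁸·(172.0)³ = 1.154 W m^-2/K.
ΔT₀ = ΔF/λ_P = 2.655/1.154 = 2.30 K.

2.3 K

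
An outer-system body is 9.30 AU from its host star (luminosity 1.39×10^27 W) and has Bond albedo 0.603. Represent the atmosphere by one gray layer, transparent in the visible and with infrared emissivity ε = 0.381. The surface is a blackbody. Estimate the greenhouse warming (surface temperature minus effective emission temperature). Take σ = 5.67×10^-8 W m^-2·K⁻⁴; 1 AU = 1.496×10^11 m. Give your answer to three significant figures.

5.43 K

d = 9.30 × 1.496×10^11 m = 1.391×10^12 m.
Flux at the orbit: S = L/(4πd²) = 1.39×10^27/(4π·(1.39×10^12)²) = 57.14 W m^-2.
Effective emission temperature (TOA balance): σT_e⁴ = S(1−α)/4 = 5.672 W m^-2 → T_e = 100.0 K.
For a single slab of emissivity ε, T_s⁴ = 2T_e⁴/(2−ε); thus T_s = 100.0·(1.235)^(1/4) = 105.4 K.
T_s − T_e = 105.4 − 100.0 = 5.426 K.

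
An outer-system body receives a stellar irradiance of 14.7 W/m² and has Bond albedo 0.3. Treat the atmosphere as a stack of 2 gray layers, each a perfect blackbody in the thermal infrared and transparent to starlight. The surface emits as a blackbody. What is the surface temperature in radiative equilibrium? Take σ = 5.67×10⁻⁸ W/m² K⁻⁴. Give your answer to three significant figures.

108 K

OLR = S(1−α)/4 = 2.572 W/m²; the top layer radiates at T_e = 82.07 K.
With N = 2 opaque layers, T_s = (N+1)^(1/4)·T_e = 3^(1/4)·82.07 = 108.0 K.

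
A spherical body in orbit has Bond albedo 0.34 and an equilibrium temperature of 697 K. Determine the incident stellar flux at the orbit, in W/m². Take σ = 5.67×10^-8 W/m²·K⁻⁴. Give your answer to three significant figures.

Invert the energy balance for S: S = 4σT⁴/(1−α).
σT⁴ = 5.67×10⁻⁸·(697)⁴ = 13380 W/m².
So S = 4×13380/(1−0.34) = 81100 W/m².

81100 W/m²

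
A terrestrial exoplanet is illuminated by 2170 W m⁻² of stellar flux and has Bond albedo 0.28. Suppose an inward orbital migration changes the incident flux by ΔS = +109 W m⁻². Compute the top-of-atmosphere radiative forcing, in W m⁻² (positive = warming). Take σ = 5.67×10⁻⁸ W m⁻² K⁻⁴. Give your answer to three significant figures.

Only a fraction (1−α) is absorbed and it's spread over 4πR², so ΔF = (1−α)ΔS/4 = 19.62 W m⁻².

19.6 W m⁻²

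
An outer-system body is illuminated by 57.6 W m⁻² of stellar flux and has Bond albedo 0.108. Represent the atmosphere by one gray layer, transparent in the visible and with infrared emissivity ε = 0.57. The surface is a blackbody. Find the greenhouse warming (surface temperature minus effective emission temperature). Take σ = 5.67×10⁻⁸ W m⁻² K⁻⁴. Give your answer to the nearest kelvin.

11 K

The planet radiates to space at T_e = [S(1−α)/(4σ)]^(1/4) = 122.7 K.
For a single slab of emissivity ε, T_s⁴ = 2T_e⁴/(2−ε); thus T_s = 122.7·(1.399)^(1/4) = 133.4 K.
T_s − T_e = 133.4 − 122.7 = 10.73 K.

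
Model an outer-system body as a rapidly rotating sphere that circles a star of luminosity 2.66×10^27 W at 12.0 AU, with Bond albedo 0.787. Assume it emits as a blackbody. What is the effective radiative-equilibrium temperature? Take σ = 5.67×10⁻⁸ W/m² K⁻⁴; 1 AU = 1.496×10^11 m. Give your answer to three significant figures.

d = 12.0 × 1.496×10^11 m = 1.795×10^12 m.
Spreading L over a sphere of radius d: S = 2.66×10^27/(4π·1.80×10^12²) = 65.68 W/m².
Averaging over the sphere, the absorbed flux is S(1−α)/4 = 3.498 W/m².
In equilibrium σT⁴ equals this, so T = 88.62 K.

88.6 K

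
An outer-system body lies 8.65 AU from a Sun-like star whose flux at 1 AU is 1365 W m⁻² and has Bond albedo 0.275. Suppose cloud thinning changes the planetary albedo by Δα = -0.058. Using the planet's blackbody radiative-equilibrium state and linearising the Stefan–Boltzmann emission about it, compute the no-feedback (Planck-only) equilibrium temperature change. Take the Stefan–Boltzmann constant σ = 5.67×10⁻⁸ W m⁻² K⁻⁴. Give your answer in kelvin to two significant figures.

By the inverse-square law, S = 1365/8.65² = 18.24 W m⁻².
Unperturbed T_e = [18.24·(1−0.275)/(4σ)]^¼ = 87.39 K.
ΔF = −(S/4)Δα = −(18.24/4)×(-0.058) = 0.2645 W m⁻².
Planck response: λ_P = 4σT_e³ = 4·5.67×10⁻⁸·(87.39)³ = 0.1514 W m⁻²/K.
ΔT₀ = ΔF/λ_P = 0.2645/0.1514 = 1.75 K.

1.7 K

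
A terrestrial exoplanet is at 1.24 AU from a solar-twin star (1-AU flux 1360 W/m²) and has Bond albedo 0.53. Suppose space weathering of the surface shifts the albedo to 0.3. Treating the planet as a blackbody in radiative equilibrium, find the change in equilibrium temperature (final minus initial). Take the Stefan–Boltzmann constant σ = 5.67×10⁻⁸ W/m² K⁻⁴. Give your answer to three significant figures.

Flux at the orbit: S = 1360/(1.24)² = 884.5 W/m².
With α = 0.53, T₁ = 206.9 K.
After:  T₂ = [884.5·0.7/(4σ)]^(1/4) = 228.6 K.
ΔT = T₂ − T₁ = 21.67 K.

21.7 K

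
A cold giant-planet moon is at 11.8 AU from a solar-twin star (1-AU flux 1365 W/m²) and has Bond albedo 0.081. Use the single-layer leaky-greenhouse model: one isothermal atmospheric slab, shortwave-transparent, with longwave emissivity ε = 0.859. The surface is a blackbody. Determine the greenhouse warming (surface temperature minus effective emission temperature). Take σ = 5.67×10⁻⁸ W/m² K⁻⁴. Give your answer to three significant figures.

12.0 K

Flux at the orbit: S = 1365/(11.8)² = 9.803 W/m².
The planet radiates to space at T_e = [S(1−α)/(4σ)]^(1/4) = 79.39 K.
Surface balance with a leaky layer gives σT_s⁴ = σT_e⁴·2/(2−ε), so T_s = T_e·[2/(2−0.859)]^(1/4) = 91.35 K.
Greenhouse warming: T_s − T_e = 11.96 K.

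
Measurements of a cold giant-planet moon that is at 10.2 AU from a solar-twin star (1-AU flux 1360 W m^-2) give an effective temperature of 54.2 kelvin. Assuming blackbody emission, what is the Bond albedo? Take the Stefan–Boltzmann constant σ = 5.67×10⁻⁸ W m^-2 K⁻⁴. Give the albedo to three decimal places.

0.850

By the inverse-square law, S = 1360/10.2² = 13.07 W m^-2.
From σT⁴ = S(1−α)/4 we invert for α: 1−α = 4σT⁴/S.
σT⁴ = 0.4893 W m^-2, so 4σT⁴ = 1.957 W m^-2.
Hence α = 1 − 1.957/13.07 = 0.8503.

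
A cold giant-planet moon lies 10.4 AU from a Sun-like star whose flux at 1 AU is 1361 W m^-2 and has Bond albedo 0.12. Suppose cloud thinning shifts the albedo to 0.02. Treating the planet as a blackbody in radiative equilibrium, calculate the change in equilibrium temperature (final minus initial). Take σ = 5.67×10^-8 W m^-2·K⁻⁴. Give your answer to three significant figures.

2.28 K

Irradiance scales as 1/d², so S = 1361 W m^-2 × (1/10.4)² = 12.58 W m^-2.
Initial: T₁ = [S(1−0.12)/(4σ)]^(1/4) = 83.59 K.
After:  T₂ = [12.58·0.98/(4σ)]^(1/4) = 85.87 K.
Change: 85.87 − 83.59 = 2.280 K.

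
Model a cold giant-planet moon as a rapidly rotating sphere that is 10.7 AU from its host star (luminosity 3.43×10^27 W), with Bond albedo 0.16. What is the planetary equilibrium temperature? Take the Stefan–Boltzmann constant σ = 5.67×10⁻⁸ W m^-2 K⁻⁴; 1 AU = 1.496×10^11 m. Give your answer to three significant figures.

141 K

d = 10.7 × 1.496×10^11 m = 1.601×10^12 m.
Spreading L over a sphere of radius d: S = 3.43×10^27/(4π·1.60×10^12²) = 106.5 W m^-2.
Absorbed flux (global mean): S(1−α)/4 = 106.5·0.84/4 = 22.37 W m^-2.
In equilibrium σT⁴ equals this, so T = 140.9 K.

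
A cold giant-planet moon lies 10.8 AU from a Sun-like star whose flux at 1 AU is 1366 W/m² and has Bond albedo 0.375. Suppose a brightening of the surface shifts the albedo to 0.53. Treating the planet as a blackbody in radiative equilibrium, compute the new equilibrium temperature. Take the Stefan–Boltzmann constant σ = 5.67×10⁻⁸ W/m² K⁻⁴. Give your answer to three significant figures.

70.2 K

Flux at the orbit: S = 1366/(10.8)² = 11.71 W/m².
With the new albedo, S(1−α₂)/4 = 1.376 W/m², so T₂ = 70.19 K.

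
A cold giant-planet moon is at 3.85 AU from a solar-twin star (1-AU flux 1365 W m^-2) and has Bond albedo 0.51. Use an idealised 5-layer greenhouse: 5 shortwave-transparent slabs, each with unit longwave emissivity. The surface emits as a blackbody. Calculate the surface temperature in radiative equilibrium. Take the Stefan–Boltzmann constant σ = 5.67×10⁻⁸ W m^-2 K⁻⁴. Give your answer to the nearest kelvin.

186 K

Irradiance scales as 1/d², so S = 1365 W m^-2 × (1/3.85)² = 92.09 W m^-2.
Top-of-atmosphere balance: σT_e⁴ = S(1−α)/4 = 11.28 W m^-2 → T_e = 118.8 K.
Layer-by-layer balance gives σT_s⁴ = (N+1)σT_e⁴, so T_s = 6^¼·118.8 = 185.9 K.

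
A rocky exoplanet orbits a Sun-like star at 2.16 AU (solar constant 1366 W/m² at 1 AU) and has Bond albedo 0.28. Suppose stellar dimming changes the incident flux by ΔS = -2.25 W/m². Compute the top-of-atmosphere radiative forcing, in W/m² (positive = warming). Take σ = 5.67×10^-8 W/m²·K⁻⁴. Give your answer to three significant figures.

-0.405 W/m²

Flux at the orbit: S = 1366/(2.16)² = 292.8 W/m².
TOA radiative forcing: ΔF = (1−α)ΔS/4 = 0.72·(-2.25)/4 = -0.4050 W/m².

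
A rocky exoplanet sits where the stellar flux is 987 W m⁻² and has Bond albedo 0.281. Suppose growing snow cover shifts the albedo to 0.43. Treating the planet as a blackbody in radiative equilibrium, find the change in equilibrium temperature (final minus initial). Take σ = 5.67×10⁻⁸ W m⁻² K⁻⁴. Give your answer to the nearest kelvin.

-13 kelvin

Before: T₁ = [987.0·0.719/(4σ)]^(1/4) = 236.5 K.
With α = 0.43, T₂ = 223.2 K.
Change: 223.2 − 236.5 = -13.34 K.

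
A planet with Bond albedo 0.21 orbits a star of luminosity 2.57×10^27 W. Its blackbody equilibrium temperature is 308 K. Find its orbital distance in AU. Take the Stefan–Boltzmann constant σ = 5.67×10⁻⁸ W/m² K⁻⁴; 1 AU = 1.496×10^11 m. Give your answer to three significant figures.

1.88 AU

The flux needed for this T is 4σT⁴/(1−0.21) = 2584 W/m².
S = L/(4πd²) → d = √(L/4πS) = √(2.57×10^27/(4π·2584)) = 2.814×10^11 m = 1.881 AU.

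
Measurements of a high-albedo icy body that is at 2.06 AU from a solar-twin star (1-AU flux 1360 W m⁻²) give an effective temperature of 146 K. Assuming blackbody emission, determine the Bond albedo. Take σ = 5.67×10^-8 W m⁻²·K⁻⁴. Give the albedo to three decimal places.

Flux at the orbit: S = 1360/(2.06)² = 320.5 W m⁻².
From σT⁴ = S(1−α)/4 we invert for α: 1−α = 4σT⁴/S.
4σT⁴ = 4·5.67×10⁻⁸·(146)⁴ = 103.1 W m⁻².
1−α = 103.1/320.5 = 0.3216, so α = 0.6784.

0.678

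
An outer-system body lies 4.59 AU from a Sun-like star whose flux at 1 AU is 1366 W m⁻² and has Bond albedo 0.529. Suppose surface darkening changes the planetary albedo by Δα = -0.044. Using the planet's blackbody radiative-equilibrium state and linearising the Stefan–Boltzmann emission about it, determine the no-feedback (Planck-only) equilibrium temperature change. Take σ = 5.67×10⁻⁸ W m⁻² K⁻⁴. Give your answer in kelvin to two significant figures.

2.5 K

Flux at the orbit: S = 1366/(4.59)² = 64.84 W m⁻².
Reference equilibrium: T_e = [S(1−α)/(4σ)]^(1/4) = 107.7 K.
TOA radiative forcing: ΔF = −S·Δα/4 = −64.84·(-0.044)/4 = 0.7132 W m⁻².
Linearising σT⁴ gives d(σT⁴)/dT = 4σT_e³ = 0.2835 W m⁻² per K.
Hence the no-feedback warming is ΔF/(4σT_e³) = 2.52 K.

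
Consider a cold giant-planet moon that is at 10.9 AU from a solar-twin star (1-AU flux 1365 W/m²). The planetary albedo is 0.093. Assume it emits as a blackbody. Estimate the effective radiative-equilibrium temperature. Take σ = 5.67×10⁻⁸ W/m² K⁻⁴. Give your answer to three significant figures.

By the inverse-square law, S = 1365/10.9² = 11.49 W/m².
Averaging over the sphere, the absorbed flux is S(1−α)/4 = 2.605 W/m².
Balancing against σT⁴: T = (2.605/5.67×10⁻⁸)^(1/4) = 82.33 K.

82.3 kelvin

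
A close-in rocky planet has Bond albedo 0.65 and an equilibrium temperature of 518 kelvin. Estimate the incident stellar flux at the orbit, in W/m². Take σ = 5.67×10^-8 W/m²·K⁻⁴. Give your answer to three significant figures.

Invert the energy balance for S: S = 4σT⁴/(1−α).
σT⁴ = 5.67×10⁻⁸·(518)⁴ = 4082 W/m².
So S = 4×4082/(1−0.65) = 46650 W/m².

46700 W/m²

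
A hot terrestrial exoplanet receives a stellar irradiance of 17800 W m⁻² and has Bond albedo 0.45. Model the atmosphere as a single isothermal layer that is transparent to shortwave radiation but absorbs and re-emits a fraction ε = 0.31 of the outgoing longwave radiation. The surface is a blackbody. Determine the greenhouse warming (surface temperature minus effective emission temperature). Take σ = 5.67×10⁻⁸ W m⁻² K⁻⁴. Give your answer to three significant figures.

19.6 kelvin

At the top of the atmosphere, σT_e⁴ = S(1−α)/4 = 2448 W m⁻², giving T_e = 455.8 K.
For a single slab of emissivity ε, T_s⁴ = 2T_e⁴/(2−ε); thus T_s = 455.8·(1.183)^(1/4) = 475.4 K.
T_s − T_e = 475.4 − 455.8 = 19.60 K.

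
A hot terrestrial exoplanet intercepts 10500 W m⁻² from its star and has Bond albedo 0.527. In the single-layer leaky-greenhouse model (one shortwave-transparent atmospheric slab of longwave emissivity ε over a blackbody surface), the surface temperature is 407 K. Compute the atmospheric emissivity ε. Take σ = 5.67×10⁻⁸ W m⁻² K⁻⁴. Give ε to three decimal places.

Effective temperature: T_e = [S(1−α)/(4σ)]^(1/4) = 384.7 K.
T_s⁴ = T_e⁴·2/(2−ε) → ε = 2 − 2(T_e/T_s)⁴ = 2 − 2·(384.7/407)⁴ = 0.4039.

0.404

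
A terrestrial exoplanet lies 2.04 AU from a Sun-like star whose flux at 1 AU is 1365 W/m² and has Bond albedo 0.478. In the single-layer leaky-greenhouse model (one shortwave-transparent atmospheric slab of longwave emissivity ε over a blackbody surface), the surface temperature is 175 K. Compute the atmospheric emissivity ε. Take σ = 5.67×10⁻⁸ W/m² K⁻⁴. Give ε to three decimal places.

By the inverse-square law, S = 1365/2.04² = 328.0 W/m².
First, T_e = [328.0·(1−0.478)/(4σ)]^(1/4) = 165.8 K.
T_s⁴ = T_e⁴·2/(2−ε) → ε = 2 − 2(T_e/T_s)⁴ = 2 − 2·(165.8/175)⁴ = 0.3902.

0.390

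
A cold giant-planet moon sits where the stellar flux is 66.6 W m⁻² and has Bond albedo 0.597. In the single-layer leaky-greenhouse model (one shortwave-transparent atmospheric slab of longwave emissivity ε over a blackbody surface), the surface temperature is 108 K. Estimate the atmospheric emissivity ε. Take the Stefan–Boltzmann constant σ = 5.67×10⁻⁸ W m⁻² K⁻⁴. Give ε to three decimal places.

TOA balance gives T_e = 104.3 K.
T_s⁴ = T_e⁴·2/(2−ε) → ε = 2 − 2(T_e/T_s)⁴ = 2 − 2·(104.3/108)⁴ = 0.2603.

0.260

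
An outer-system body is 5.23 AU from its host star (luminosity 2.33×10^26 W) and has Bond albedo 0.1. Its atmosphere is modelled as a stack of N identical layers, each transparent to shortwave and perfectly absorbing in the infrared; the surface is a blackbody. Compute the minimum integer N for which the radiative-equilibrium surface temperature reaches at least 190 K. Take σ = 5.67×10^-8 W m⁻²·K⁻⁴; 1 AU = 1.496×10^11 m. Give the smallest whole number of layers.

10

Orbital distance: d = 5.23 AU = 7.824×10^11 m.
Flux at the orbit: S = L/(4πd²) = 2.33×10^26/(4π·(7.82×10^11)²) = 30.29 W m⁻².
Top-of-atmosphere balance: σT_e⁴ = S(1−α)/4 = 6.815 W m⁻² → T_e = 104.7 K.
Since T_s⁴ = (N+1)T_e⁴, we need N ≥ (T_s/T_e)⁴ − 1 = 9.843.
The minimum whole number is N = 10.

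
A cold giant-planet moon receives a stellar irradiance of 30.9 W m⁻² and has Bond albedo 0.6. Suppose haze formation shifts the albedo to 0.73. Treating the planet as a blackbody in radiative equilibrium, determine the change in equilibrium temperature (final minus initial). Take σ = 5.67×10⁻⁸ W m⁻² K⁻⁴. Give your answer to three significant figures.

-8.04 K

Before: T₁ = [30.90·0.4/(4σ)]^(1/4) = 85.92 K.
After:  T₂ = [30.90·0.27/(4σ)]^(1/4) = 77.88 K.
ΔT = T₂ − T₁ = -8.041 K.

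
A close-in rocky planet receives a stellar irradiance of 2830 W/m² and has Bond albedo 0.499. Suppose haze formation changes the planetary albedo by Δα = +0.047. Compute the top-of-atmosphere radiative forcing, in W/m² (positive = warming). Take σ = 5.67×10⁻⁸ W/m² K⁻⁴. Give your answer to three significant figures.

The change in absorbed flux is Δ[S(1−α)/4] = −SΔα/4 = -33.25 W/m².

-33.3 W/m²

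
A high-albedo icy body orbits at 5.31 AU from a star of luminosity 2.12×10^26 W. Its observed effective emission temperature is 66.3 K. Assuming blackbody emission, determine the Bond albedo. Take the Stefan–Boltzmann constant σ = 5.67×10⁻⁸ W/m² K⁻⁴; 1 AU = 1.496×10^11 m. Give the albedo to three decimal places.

Orbital distance: d = 5.31 AU = 7.944×10^11 m.
Flux at the orbit: S = L/(4πd²) = 2.12×10^26/(4π·(7.94×10^11)²) = 26.73 W/m².
From σT⁴ = S(1−α)/4 we invert for α: 1−α = 4σT⁴/S.
σT⁴ = 1.096 W/m², so 4σT⁴ = 4.382 W/m².
Hence α = 1 − 4.382/26.73 = 0.8361.

0.836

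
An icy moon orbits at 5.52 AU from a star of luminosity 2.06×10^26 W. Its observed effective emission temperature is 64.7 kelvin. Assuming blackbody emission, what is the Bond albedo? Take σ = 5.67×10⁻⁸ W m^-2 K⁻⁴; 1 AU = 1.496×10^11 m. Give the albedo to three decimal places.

0.835

Orbital distance: d = 5.52 AU = 8.258×10^11 m.
Spreading L over a sphere of radius d: S = 2.06×10^26/(4π·8.26×10^11²) = 24.04 W m^-2.
From σT⁴ = S(1−α)/4 we invert for α: 1−α = 4σT⁴/S.
σT⁴ = 0.9936 W m^-2, so 4σT⁴ = 3.974 W m^-2.
1−α = 3.974/24.04 = 0.1653, so α = 0.8347.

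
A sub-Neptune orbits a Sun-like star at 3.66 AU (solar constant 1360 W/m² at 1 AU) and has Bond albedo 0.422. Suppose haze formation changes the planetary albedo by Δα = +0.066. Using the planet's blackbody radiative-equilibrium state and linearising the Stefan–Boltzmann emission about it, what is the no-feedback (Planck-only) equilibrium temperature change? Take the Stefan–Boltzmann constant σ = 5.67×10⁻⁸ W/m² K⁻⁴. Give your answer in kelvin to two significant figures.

By the inverse-square law, S = 1360/3.66² = 101.5 W/m².
The baseline emission temperature is T_e = 126.8 K.
ΔF = −(S/4)Δα = −(101.5/4)×(+0.066) = -1.675 W/m².
The Planck feedback parameter is 4σT_e³ = 0.4627 W/m²/K.
ΔT₀ = ΔF/λ_P = -1.675/0.4627 = -3.62 K.

-3.6 kelvin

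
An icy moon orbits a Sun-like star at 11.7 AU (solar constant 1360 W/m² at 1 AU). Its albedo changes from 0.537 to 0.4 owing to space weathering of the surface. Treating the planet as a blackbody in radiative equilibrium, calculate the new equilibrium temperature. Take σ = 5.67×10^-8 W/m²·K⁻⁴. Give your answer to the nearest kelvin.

72 K

Flux at the orbit: S = 1360/(11.7)² = 9.935 W/m².
New equilibrium: T₂ = [(1−0.4)·9.935/(4σ)]^(1/4) = 71.60 K.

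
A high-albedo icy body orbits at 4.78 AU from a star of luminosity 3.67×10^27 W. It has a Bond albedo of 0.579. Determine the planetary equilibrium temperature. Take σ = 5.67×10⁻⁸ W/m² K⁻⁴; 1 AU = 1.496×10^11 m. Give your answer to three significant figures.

d = 4.78 × 1.496×10^11 m = 7.151×10^11 m.
Spreading L over a sphere of radius d: S = 3.67×10^27/(4π·7.15×10^11²) = 571.1 W/m².
The planet absorbs (1−α)S over its disc πR² and re-emits over 4πR², so the mean absorbed flux is (1−0.579)·571.1/4 = 60.11 W/m².
In equilibrium σT⁴ equals this, so T = 180.4 K.

180 kelvin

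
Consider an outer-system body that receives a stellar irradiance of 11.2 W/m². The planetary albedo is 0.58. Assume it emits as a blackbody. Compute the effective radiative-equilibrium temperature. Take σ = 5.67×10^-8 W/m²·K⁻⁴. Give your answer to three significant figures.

67.5 K

The planet absorbs (1−α)S over its disc πR² and re-emits over 4πR², so the mean absorbed flux is (1−0.58)·11.20/4 = 1.176 W/m².
Set σT⁴ = 1.176 → T = (1.176/σ)^(1/4) = 67.48 K.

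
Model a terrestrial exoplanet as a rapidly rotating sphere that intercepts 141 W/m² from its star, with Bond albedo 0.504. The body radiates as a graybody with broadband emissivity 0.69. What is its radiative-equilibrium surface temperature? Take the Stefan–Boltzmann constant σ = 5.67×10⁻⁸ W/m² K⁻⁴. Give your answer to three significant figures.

Averaging over the sphere, the absorbed flux is S(1−α)/4 = 17.48 W/m².
Radiative balance εσT⁴ = 17.48 gives T = [17.48/(0.69·σ)]^(1/4) = 145.4 K.

145 kelvin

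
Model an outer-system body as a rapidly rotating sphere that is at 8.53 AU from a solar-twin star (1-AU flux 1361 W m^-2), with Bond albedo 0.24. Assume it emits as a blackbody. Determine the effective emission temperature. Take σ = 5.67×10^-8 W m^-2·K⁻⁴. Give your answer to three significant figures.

89.0 kelvin

Irradiance scales as 1/d², so S = 1361 W m^-2 × (1/8.53)² = 18.71 W m^-2.
The planet absorbs (1−α)S over its disc πR² and re-emits over 4πR², so the mean absorbed flux is (1−0.24)·18.71/4 = 3.554 W m^-2.
Set σT⁴ = 3.554 → T = (3.554/σ)^(1/4) = 88.98 K.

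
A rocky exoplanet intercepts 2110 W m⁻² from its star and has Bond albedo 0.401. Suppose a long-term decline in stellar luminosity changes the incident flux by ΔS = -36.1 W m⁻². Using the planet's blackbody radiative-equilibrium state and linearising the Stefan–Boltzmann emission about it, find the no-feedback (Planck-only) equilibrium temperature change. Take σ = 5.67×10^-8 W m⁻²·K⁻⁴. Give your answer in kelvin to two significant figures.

-1.2 kelvin

Reference equilibrium: T_e = [S(1−α)/(4σ)]^(1/4) = 273.2 K.
Only a fraction (1−α) is absorbed and it's spread over 4πR², so ΔF = (1−α)ΔS/4 = -5.406 W m⁻².
Planck response: λ_P = 4σT_e³ = 4·5.67×10⁻⁸·(273.2)³ = 4.626 W m⁻²/K.
So ΔT₀ = -5.406/4.626 = -1.17 K.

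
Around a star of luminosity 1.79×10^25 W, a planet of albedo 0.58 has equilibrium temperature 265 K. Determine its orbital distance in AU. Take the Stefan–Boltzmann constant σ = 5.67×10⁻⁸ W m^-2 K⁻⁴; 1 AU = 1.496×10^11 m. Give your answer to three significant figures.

0.155 AU

Energy balance gives S = 4σT⁴/(1−α) = 2663 W m^-2.
S = L/(4πd²) → d = √(L/4πS) = √(1.79×10^25/(4π·2663)) = 2.313×10^10 m = 0.1546 AU.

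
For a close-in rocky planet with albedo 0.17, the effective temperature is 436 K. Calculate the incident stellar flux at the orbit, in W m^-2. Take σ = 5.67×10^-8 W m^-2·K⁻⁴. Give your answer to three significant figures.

9870 W m^-2

From S(1−α)/4 = σT⁴: S = 4σT⁴/(1−α).
The emitted flux is σT⁴ = 2049 W m^-2.
So S = 4×2049/(1−0.17) = 9874 W m^-2.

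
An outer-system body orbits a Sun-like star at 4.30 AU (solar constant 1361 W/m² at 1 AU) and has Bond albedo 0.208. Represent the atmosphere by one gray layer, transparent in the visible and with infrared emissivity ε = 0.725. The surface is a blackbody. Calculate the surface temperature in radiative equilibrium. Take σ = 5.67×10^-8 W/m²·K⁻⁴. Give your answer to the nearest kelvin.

Irradiance scales as 1/d², so S = 1361 W/m² × (1/4.30)² = 73.61 W/m².
Effective emission temperature (TOA balance): σT_e⁴ = S(1−α)/4 = 14.57 W/m² → T_e = 126.6 K.
The surface balance (absorbed SW + ε·downward IR = σT_s⁴) with T_a⁴ = T_s⁴/2 reduces to T_s = T_e·[2/(2−ε)]^¼ = 141.7 K.

142 K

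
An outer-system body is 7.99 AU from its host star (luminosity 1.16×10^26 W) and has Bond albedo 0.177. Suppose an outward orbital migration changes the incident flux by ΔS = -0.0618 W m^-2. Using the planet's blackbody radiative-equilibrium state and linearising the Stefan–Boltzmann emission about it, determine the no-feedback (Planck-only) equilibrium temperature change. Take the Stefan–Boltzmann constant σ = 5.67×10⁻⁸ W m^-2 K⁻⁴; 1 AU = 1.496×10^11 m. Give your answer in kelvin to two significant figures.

Orbital distance: d = 7.99 AU = 1.195×10^12 m.
Flux at the orbit: S = L/(4πd²) = 1.16×10^26/(4π·(1.20×10^12)²) = 6.461 W m^-2.
The baseline emission temperature is T_e = 69.58 K.
Only a fraction (1−α) is absorbed and it's spread over 4πR², so ΔF = (1−α)ΔS/4 = -0.01272 W m^-2.
Planck response: λ_P = 4σT_e³ = 4·5.67×10⁻⁸·(69.58)³ = 0.07642 W m^-2/K.
So ΔT₀ = -0.01272/0.07642 = -0.166 K.

-0.17 kelvin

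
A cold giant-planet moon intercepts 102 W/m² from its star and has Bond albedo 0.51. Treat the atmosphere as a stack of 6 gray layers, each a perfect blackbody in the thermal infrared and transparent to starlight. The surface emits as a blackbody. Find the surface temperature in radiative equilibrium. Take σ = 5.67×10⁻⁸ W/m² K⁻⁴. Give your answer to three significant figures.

OLR = S(1−α)/4 = 12.49 W/m²; the top layer radiates at T_e = 121.8 K.
Layer-by-layer balance gives σT_s⁴ = (N+1)σT_e⁴, so T_s = 7^¼·121.8 = 198.2 K.

198 K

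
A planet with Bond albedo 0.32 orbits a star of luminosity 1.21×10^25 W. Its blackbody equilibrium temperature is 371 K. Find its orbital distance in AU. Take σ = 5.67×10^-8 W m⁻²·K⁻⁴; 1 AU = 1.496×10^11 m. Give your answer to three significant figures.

0.0825 AU

Required flux: S = 4σT⁴/(1−α) = 6319 W m⁻².
From L = 4πd²S, d = √(1.21×10^25/(4π·6319)) = 1.234×10^10 m = 0.08252 AU.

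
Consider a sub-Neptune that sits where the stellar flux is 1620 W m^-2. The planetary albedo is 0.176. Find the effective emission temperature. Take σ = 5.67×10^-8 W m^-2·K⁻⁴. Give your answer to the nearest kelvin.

The planet absorbs (1−α)S over its disc πR² and re-emits over 4πR², so the mean absorbed flux is (1−0.176)·1620/4 = 333.7 W m^-2.
Balancing against σT⁴: T = (333.7/5.67×10⁻⁸)^(1/4) = 277.0 K.

277 K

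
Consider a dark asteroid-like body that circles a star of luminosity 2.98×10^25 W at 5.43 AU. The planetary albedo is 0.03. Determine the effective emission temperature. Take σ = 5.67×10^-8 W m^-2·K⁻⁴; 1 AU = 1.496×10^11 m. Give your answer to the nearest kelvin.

d = 5.43 × 1.496×10^11 m = 8.123×10^11 m.
S = L/(4πd²) = 3.594 W m^-2.
Averaging over the sphere, the absorbed flux is S(1−α)/4 = 0.8715 W m^-2.
Balancing against σT⁴: T = (0.8715/5.67×10⁻⁸)^(1/4) = 62.61 K.

63 K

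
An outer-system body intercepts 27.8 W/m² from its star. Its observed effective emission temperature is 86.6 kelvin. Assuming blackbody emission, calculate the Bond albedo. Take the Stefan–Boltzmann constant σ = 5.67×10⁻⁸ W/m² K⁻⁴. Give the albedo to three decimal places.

From σT⁴ = S(1−α)/4 we invert for α: 1−α = 4σT⁴/S.
σT⁴ = 3.189 W/m², so 4σT⁴ = 12.76 W/m².
Hence α = 1 − 12.76/27.80 = 0.5412.

0.541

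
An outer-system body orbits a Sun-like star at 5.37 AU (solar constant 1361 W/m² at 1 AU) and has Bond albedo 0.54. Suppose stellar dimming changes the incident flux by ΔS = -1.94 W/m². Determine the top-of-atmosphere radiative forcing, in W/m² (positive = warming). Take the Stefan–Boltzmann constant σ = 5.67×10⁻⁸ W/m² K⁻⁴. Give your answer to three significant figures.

-0.223 W/m²

Flux at the orbit: S = 1361/(5.37)² = 47.20 W/m².
ΔF = Δ[S(1−α)]/4 = (1−0.54)·-1.94/4 = -0.2231 W/m².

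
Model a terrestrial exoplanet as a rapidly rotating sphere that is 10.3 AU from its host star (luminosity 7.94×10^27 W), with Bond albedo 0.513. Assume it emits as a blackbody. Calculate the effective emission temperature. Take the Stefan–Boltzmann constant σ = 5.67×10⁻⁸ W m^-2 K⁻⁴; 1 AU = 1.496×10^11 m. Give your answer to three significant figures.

155 kelvin

Orbital distance: d = 10.3 AU = 1.541×10^12 m.
S = L/(4πd²) = 266.1 W m^-2.
The planet absorbs (1−α)S over its disc πR² and re-emits over 4πR², so the mean absorbed flux is (1−0.513)·266.1/4 = 32.40 W m^-2.
Balancing against σT⁴: T = (32.40/5.67×10⁻⁸)^(1/4) = 154.6 K.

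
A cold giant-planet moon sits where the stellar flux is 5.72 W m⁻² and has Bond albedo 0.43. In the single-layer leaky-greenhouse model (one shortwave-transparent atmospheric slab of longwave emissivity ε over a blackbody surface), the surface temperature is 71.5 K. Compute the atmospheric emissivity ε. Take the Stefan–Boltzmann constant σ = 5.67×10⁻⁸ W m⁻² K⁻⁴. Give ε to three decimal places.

0.900

Effective temperature: T_e = [S(1−α)/(4σ)]^(1/4) = 61.58 K.
Since (2−ε)/2 = (T_e/T_s)⁴ = 0.5501, ε = 0.8999.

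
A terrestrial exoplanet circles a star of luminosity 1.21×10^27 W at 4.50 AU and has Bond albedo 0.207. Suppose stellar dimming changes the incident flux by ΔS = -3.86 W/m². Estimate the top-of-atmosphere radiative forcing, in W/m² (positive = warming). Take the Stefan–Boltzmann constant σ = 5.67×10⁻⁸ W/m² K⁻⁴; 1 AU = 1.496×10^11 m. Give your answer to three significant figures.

-0.765 W/m²

Orbital distance: d = 4.50 AU = 6.732×10^11 m.
S = L/(4πd²) = 212.5 W/m².
ΔF = Δ[S(1−α)]/4 = (1−0.207)·-3.86/4 = -0.7652 W/m².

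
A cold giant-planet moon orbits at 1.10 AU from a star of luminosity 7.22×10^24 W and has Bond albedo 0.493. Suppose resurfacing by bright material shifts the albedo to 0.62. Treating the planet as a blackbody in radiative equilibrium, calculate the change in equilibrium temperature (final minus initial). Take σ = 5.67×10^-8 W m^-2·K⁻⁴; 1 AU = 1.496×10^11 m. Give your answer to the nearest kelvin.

d = 1.10 × 1.496×10^11 m = 1.646×10^11 m.
Spreading L over a sphere of radius d: S = 7.22×10^24/(4π·1.65×10^11²) = 21.22 W m^-2.
Before: T₁ = [21.22·0.507/(4σ)]^(1/4) = 82.99 K.
With α = 0.62, T₂ = 77.22 K.
Change: 77.22 − 82.99 = -5.772 K.

-6 K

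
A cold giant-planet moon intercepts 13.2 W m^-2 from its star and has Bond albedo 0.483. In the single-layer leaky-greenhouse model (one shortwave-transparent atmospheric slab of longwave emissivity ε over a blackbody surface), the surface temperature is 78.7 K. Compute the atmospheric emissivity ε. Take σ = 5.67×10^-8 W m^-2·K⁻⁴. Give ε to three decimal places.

0.431

Effective temperature: T_e = [S(1−α)/(4σ)]^(1/4) = 74.06 K.
Inverting T_s⁴ = 2T_e⁴/(2−ε): (T_e/T_s)⁴ = 0.7844, so ε = 2(1 − 0.7844) = 0.4313.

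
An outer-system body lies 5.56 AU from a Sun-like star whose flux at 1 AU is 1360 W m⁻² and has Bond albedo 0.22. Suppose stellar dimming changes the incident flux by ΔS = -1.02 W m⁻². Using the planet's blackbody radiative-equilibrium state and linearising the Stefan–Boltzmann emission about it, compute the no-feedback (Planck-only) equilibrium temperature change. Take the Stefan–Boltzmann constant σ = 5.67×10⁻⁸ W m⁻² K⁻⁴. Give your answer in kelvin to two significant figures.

Flux at the orbit: S = 1360/(5.56)² = 43.99 W m⁻².
Reference equilibrium: T_e = [S(1−α)/(4σ)]^(1/4) = 110.9 K.
ΔF = Δ[S(1−α)]/4 = (1−0.22)·-1.02/4 = -0.1989 W m⁻².
Planck response: λ_P = 4σT_e³ = 4·5.67×10⁻⁸·(110.9)³ = 0.3094 W m⁻²/K.
Hence the no-feedback warming is ΔF/(4σT_e³) = -0.643 K.

-0.64 kelvin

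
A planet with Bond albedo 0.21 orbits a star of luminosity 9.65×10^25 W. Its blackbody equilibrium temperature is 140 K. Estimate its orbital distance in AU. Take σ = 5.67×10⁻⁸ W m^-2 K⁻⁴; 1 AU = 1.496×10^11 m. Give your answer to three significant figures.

The flux needed for this T is 4σT⁴/(1−0.21) = 110.3 W m^-2.
Then d = [L/(4πS)]^(1/2) = 2.639×10^11 m, i.e. 1.764 AU.

1.76 AU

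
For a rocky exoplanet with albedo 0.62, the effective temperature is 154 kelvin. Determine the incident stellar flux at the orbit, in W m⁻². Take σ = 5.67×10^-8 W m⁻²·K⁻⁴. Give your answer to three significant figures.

From S(1−α)/4 = σT⁴: S = 4σT⁴/(1−α).
σT⁴ = 5.67×10⁻⁸·(154)⁴ = 31.89 W m⁻².
S = 4·31.89/0.38 = 335.7 W m⁻².

336 W m⁻²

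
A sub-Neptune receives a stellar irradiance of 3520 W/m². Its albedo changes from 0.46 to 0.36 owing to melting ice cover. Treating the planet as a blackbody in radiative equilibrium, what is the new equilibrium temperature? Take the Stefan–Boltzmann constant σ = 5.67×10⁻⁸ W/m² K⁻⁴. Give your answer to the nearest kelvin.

316 K

With the new albedo, S(1−α₂)/4 = 563.2 W/m², so T₂ = 315.7 K.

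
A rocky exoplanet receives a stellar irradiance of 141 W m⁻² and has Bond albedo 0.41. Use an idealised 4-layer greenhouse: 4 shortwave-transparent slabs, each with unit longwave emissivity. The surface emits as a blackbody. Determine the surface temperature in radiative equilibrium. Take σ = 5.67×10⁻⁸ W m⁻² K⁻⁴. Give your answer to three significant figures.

207 K

OLR = S(1−α)/4 = 20.80 W m⁻²; the top layer radiates at T_e = 138.4 K.
With N = 4 opaque layers, T_s = (N+1)^(1/4)·T_e = 5^(1/4)·138.4 = 206.9 K.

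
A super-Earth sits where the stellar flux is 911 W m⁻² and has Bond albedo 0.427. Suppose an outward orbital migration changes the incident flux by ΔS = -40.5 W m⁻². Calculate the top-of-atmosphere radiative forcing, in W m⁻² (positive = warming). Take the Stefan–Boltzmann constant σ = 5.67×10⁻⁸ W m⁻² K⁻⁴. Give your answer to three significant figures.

TOA radiative forcing: ΔF = (1−α)ΔS/4 = 0.573·(-40.5)/4 = -5.802 W m⁻².

-5.80 W m⁻²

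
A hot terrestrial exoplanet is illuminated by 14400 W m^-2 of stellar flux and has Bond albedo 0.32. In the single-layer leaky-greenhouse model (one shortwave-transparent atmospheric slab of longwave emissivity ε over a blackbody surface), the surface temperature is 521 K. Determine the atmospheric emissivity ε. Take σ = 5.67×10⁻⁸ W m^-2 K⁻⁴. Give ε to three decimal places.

0.828

TOA balance gives T_e = 455.8 K.
Inverting T_s⁴ = 2T_e⁴/(2−ε): (T_e/T_s)⁴ = 0.5860, so ε = 2(1 − 0.5860) = 0.8281.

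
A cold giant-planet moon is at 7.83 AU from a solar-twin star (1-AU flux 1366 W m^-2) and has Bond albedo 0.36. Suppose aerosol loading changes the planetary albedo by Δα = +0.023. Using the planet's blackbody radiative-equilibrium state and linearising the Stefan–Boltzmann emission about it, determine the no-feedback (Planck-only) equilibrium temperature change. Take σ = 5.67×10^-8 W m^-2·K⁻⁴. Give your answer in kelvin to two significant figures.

-0.80 kelvin

By the inverse-square law, S = 1366/7.83² = 22.28 W m^-2.
Unperturbed T_e = [22.28·(1−0.36)/(4σ)]^¼ = 89.05 K.
TOA radiative forcing: ΔF = −S·Δα/4 = −22.28·(+0.023)/4 = -0.1281 W m^-2.
Linearising σT⁴ gives d(σT⁴)/dT = 4σT_e³ = 0.1601 W m^-2 per K.
So ΔT₀ = -0.1281/0.1601 = -0.800 K.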